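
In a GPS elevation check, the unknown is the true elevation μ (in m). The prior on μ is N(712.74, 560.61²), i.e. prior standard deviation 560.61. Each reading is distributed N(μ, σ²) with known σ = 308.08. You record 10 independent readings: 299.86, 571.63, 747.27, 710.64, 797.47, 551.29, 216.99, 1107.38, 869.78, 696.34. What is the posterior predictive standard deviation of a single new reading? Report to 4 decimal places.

For Normal data with known variance σ², a Normal(μ₀, σ₀²) prior on μ is conjugate. Posterior precision = 1/σ₀² + n/σ²; posterior mean is the precision-weighted average of μ₀ and x̄.
σ₀² = 560.61² = 314283.5721, σ² = 308.08² = 94913.2864; σ² + n·σ₀² = 94913.2864 + 10·314283.5721 = 3237749.0074.
Posterior precision = 1/σ₀² + n/σ² = 1/314283.5721 + 10/94913.2864 = (σ² + n·σ₀²)/(σ₀²σ²) = 3237749.0074/(314283.5721·94913.2864); posterior variance σₙ² = σ₀²σ²/(σ² + n·σ₀²) = 314283.5721·94913.2864/3237749.0074 = 9213.094227.
Predictive variance for one new observation = σₙ² + σ² = 314283.5721·94913.2864/3237749.0074 + 94913.2864 = σ²·(σ₀² + 3237749.0074)/3237749.0074 = 94913.2864·3552032.5795/3237749.0074 = 104126.380627; SD = √(94913.2864·3552032.5795/3237749.0074) = 322.6862.

322.6862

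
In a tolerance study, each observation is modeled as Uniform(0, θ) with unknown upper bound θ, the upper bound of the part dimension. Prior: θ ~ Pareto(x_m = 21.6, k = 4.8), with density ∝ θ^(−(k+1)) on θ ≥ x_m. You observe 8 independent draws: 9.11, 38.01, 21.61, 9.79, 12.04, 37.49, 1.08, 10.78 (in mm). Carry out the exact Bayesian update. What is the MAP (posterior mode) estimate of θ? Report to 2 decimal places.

A Pareto(scale x_m, shape k) prior on the upper bound θ of Uniform(0, θ) is conjugate: posterior is Pareto(max(x_m, max xᵢ), k + n).
Sample maximum = 38.01; prior scale x_m = 21.6 → posterior scale = max = 38.01.
Posterior shape = 4.8 + 8 = 12.8.
The Pareto density is decreasing on [x_m, ∞), so the mode is x_m = 38.01.

38.01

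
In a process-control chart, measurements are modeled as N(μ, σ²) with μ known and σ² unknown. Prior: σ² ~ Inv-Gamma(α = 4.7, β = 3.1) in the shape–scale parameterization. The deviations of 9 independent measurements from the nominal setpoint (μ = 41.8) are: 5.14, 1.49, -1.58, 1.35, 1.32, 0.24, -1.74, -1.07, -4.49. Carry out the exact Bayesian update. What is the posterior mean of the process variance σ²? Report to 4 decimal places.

With known mean μ and an Inverse-Gamma(α, β) prior on σ², the Normal likelihood is conjugate: posterior is Inv-Gamma(α + n/2, β + Σ(xᵢ−μ)²/2).
Σ(xᵢ−μ)² = (5.14)² + (1.49)² + (-1.58)² + (1.35)² + (1.32)² + (0.24)² + (-1.74)² + (-1.07)² + (-4.49)² = 59.0912.
Posterior: Inv-Gamma(4.7 + 9/2, 3.1 + 59.0912/2) = Inv-Gamma(9.20, 32.64560).
E[σ²|data] = β/(α−1) = 32.64560/8.20 = 3.9812.

3.9812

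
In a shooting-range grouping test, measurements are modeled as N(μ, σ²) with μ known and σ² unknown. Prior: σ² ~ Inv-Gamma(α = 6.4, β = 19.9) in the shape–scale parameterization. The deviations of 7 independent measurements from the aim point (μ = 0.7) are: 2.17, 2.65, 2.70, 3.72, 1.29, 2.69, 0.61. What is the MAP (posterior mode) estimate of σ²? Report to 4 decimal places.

3.7584

With known mean μ and an Inverse-Gamma(α, β) prior on σ², the Normal likelihood is conjugate: posterior is Inv-Gamma(α + n/2, β + Σ(xᵢ−μ)²/2).
Σ(xᵢ−μ)² = (2.17)² + (2.65)² + (2.70)² + (3.72)² + (1.29)² + (2.69)² + (0.61)² = 42.1321.
Posterior: Inv-Gamma(6.4 + 7/2, 19.9 + 42.1321/2) = Inv-Gamma(9.90, 40.96605).
Mode = β/(α+1) = 40.96605/10.90 = 3.7584.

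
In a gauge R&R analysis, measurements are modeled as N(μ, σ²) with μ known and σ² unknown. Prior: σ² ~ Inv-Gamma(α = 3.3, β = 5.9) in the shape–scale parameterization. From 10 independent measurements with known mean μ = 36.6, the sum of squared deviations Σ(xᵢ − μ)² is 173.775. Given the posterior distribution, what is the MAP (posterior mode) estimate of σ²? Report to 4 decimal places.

With known mean μ and an Inverse-Gamma(α, β) prior on σ², the Normal likelihood is conjugate: posterior is Inv-Gamma(α + n/2, β + Σ(xᵢ−μ)²/2).
Posterior: Inv-Gamma(3.3 + 10/2, 5.9 + 173.775/2) = Inv-Gamma(8.30, 92.7875).
Mode = β/(α+1) = 92.7875/9.30 = 9.9772.

9.9772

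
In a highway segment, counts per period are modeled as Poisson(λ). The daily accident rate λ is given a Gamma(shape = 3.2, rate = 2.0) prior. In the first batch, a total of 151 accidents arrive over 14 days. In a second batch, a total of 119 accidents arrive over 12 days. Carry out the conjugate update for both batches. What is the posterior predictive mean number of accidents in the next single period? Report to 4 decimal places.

9.7571

With a Gamma(shape α, rate β) prior, the Poisson likelihood is conjugate: the posterior is Gamma(α + ΣXᵢ, β + n).
After batch 1: Gamma(α+S, β+n) = Gamma(3.2+151, 2.0+14) = Gamma(154.2, 16.0).
After batch 2: Gamma(α+S, β+n) = Gamma(154.2+119, 16.0+12) = Gamma(273.2, 28.0).
The predictive distribution for one future period is NegBinom with mean α/β = 9.7571.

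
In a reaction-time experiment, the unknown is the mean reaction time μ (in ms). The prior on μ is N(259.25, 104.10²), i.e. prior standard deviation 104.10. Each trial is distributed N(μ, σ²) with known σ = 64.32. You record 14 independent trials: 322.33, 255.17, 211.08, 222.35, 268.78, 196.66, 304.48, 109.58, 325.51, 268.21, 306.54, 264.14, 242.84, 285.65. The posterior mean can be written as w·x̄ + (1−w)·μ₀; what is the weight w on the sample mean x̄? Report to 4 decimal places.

For Normal data with known variance σ², a Normal(μ₀, σ₀²) prior on μ is conjugate. Posterior precision = 1/σ₀² + n/σ²; posterior mean is the precision-weighted average of μ₀ and x̄.
σ₀² = 104.10² = 10836.81, σ² = 64.32² = 4137.0624. Prior precision 1/σ₀² = 1/10836.81; data precision n/σ² = 14/4137.0624.
w = (n/σ²)/(1/σ₀² + n/σ²) = n·σ₀²/(σ² + n·σ₀²) = 14·10836.81/(4137.0624 + 14·10836.81) = 151715.34/155852.4024 = 0.9735.

0.9735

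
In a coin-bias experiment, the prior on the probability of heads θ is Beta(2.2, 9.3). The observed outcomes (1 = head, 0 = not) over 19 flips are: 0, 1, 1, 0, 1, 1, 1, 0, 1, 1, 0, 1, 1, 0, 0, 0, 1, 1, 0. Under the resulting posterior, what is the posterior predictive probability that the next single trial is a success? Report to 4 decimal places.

The Beta prior is conjugate to a Binomial/Bernoulli likelihood; the update adds successes to α and failures to β.
Posterior: Beta(α+k, β+n−k) = Beta(2.2+11, 9.3+8) = Beta(13.2, 17.3).
For a single future Bernoulli trial, P(success | data) = α/(α+β) = 0.4328.

0.4328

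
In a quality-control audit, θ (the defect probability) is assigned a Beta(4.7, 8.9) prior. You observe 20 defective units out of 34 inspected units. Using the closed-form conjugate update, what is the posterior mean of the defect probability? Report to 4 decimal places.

0.5189

The Beta prior is conjugate to a Binomial/Bernoulli likelihood; the update adds successes to α and failures to β.
Posterior: Beta(α+k, β+n−k) = Beta(4.7+20, 8.9+14) = Beta(24.7, 22.9).
Posterior mean = α/(α+β) = 24.7/47.6 = 0.5189.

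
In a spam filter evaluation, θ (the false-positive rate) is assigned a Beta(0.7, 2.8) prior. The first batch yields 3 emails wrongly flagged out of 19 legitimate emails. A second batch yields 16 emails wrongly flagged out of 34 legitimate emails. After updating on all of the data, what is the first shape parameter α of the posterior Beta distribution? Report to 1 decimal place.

19.7

The Beta prior is conjugate to a Binomial/Bernoulli likelihood; the update adds successes to α and failures to β.
After batch 1: Beta(0.7+3, 2.8+16) = Beta(3.7, 18.8).
After batch 2: Beta(3.7+16, 18.8+18) = Beta(19.7, 36.8).
Posterior α = 19.7.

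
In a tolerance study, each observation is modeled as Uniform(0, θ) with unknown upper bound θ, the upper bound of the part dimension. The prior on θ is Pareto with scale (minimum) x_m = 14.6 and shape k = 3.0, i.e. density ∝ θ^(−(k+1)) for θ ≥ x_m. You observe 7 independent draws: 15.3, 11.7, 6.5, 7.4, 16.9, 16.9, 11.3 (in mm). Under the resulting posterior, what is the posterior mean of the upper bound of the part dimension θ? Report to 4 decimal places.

18.7778

A Pareto(scale x_m, shape k) prior on the upper bound θ of Uniform(0, θ) is conjugate: posterior is Pareto(max(x_m, max xᵢ), k + n).
Sample maximum = 16.9; prior scale x_m = 14.6 → posterior scale = max = 16.9.
Posterior shape = 3.0 + 7 = 10.0.
E[θ|data] = k·x_m/(k−1) = 10.0·16.9/9.0 = 18.7778.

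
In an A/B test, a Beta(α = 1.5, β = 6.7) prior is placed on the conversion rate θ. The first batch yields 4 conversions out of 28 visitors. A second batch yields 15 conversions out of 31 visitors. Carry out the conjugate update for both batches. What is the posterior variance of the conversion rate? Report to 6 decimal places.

0.003108

The Beta prior is conjugate to a Binomial/Bernoulli likelihood; the update adds successes to α and failures to β.
After batch 1: Beta(1.5+4, 6.7+24) = Beta(5.5, 30.7).
After batch 2: Beta(5.5+15, 30.7+16) = Beta(20.5, 46.7).
Var = αβ/((α+β)²(α+β+1)) = 20.5·46.7/(67.2²·68.2) = 0.003108.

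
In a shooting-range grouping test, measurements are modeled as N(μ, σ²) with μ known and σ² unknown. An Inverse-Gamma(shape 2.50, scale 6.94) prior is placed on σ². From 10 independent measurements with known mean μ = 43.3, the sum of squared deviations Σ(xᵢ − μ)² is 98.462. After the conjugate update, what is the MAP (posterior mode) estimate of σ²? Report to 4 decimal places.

6.6084

With known mean μ and an Inverse-Gamma(α, β) prior on σ², the Normal likelihood is conjugate: posterior is Inv-Gamma(α + n/2, β + Σ(xᵢ−μ)²/2).
Posterior: Inv-Gamma(2.50 + 10/2, 6.94 + 98.462/2) = Inv-Gamma(7.50, 56.1710).
Mode = β/(α+1) = 56.1710/8.50 = 6.6084.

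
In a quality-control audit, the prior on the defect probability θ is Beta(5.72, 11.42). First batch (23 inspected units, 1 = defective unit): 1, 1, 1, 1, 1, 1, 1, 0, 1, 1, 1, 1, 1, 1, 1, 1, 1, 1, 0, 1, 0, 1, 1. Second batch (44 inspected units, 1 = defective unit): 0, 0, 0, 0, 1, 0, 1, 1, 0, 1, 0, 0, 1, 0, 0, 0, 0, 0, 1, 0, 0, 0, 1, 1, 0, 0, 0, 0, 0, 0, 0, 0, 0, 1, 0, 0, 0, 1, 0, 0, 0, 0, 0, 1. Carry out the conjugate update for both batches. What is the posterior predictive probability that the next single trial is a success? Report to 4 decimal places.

The Beta prior is conjugate to a Binomial/Bernoulli likelihood; the update adds successes to α and failures to β.
After batch 1: Beta(5.72+20, 11.42+3) = Beta(25.72, 14.42).
After batch 2: Beta(25.72+11, 14.42+33) = Beta(36.72, 47.42).
For a single future Bernoulli trial, P(success | data) = α/(α+β) = 0.4364.

0.4364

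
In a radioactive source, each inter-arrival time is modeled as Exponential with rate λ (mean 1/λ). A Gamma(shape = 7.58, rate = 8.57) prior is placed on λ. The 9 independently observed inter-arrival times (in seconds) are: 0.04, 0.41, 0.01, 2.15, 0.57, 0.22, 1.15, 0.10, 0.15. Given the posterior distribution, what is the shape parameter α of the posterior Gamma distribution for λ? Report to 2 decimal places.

With a Gamma(shape α, rate β) prior on the exponential rate λ, the posterior after n observations with total T = Σxᵢ is Gamma(α+n, β+T).
Sum of observations T = 4.80 seconds; n = 9.
Posterior: Gamma(7.58+9, 8.57+4.80) = Gamma(16.58, 13.37).
Posterior α = 16.58.

16.58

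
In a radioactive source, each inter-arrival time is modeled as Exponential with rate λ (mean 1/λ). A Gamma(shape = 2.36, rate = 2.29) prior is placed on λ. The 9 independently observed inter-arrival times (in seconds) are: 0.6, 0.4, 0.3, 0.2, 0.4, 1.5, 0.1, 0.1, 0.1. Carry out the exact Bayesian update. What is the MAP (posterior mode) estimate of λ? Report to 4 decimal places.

1.7295

With a Gamma(shape α, rate β) prior on the exponential rate λ, the posterior after n observations with total T = Σxᵢ is Gamma(α+n, β+T).
Sum of observations T = 3.7 seconds; n = 9.
Posterior: Gamma(2.36+9, 2.29+3.7) = Gamma(11.36, 5.99).
Mode = (α−1)/β = 1.7295.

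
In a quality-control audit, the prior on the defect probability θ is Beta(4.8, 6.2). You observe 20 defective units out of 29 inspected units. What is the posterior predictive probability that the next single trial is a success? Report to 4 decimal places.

0.6200

The Beta prior is conjugate to a Binomial/Bernoulli likelihood; the update adds successes to α and failures to β.
Posterior: Beta(α+k, β+n−k) = Beta(4.8+20, 6.2+9) = Beta(24.8, 15.2).
For a single future Bernoulli trial, P(success | data) = α/(α+β) = 0.6200.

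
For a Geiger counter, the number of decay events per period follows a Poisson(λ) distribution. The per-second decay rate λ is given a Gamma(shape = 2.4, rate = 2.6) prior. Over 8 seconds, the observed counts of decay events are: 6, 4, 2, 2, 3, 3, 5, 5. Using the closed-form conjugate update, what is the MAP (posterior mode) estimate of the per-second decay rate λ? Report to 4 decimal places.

With a Gamma(shape α, rate β) prior, the Poisson likelihood is conjugate: the posterior is Gamma(α + ΣXᵢ, β + n).
Sum of counts S = 30 over n = 8 seconds.
Posterior: Gamma(α+S, β+n) = Gamma(2.4+30, 2.6+8) = Gamma(32.4, 10.6).
Mode of Gamma(α,β) for α≥1 is (α−1)/β = 31.4/10.6 = 2.9623.

2.9623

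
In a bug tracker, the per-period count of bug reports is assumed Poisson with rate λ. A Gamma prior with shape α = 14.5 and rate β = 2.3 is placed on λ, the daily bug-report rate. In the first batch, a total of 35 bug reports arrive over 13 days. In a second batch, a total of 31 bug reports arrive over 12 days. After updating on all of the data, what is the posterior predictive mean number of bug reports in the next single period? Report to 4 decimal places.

2.9487

With a Gamma(shape α, rate β) prior, the Poisson likelihood is conjugate: the posterior is Gamma(α + ΣXᵢ, β + n).
After batch 1: Gamma(α+S, β+n) = Gamma(14.5+35, 2.3+13) = Gamma(49.5, 15.3).
After batch 2: Gamma(α+S, β+n) = Gamma(49.5+31, 15.3+12) = Gamma(80.5, 27.3).
The predictive distribution for one future period is NegBinom with mean α/β = 2.9487.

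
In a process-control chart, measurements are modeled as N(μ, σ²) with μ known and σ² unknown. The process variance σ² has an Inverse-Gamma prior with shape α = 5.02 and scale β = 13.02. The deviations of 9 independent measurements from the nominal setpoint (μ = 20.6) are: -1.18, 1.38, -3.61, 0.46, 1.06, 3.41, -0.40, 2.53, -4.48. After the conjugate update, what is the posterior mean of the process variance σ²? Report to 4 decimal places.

With known mean μ and an Inverse-Gamma(α, β) prior on σ², the Normal likelihood is conjugate: posterior is Inv-Gamma(α + n/2, β + Σ(xᵢ−μ)²/2).
Σ(xᵢ−μ)² = (-1.18)² + (1.38)² + (-3.61)² + (0.46)² + (1.06)² + (3.41)² + (-0.40)² + (2.53)² + (-4.48)² = 55.9235.
Posterior: Inv-Gamma(5.02 + 9/2, 13.02 + 55.9235/2) = Inv-Gamma(9.52, 40.98175).
E[σ²|data] = β/(α−1) = 40.98175/8.52 = 4.8101.

4.8101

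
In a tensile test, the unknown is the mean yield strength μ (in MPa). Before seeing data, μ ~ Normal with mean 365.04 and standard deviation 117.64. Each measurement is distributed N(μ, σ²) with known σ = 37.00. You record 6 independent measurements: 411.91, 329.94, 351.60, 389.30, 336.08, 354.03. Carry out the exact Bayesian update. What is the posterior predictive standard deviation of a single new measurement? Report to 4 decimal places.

For Normal data with known variance σ², a Normal(μ₀, σ₀²) prior on μ is conjugate. Posterior precision = 1/σ₀² + n/σ²; posterior mean is the precision-weighted average of μ₀ and x̄.
σ₀² = 117.64² = 13839.1696, σ² = 37.00² = 1369; σ² + n·σ₀² = 1369 + 6·13839.1696 = 84404.0176.
Posterior precision = 1/σ₀² + n/σ² = 1/13839.1696 + 6/1369 = (σ² + n·σ₀²)/(σ₀²σ²) = 84404.0176/(13839.1696·1369); posterior variance σₙ² = σ₀²σ²/(σ² + n·σ₀²) = 13839.1696·1369/84404.0176 = 224.465893.
Predictive variance for one new observation = σₙ² + σ² = 13839.1696·1369/84404.0176 + 1369 = σ²·(σ₀² + 84404.0176)/84404.0176 = 1369·98243.1872/84404.0176 = 1593.465893; SD = √(1369·98243.1872/84404.0176) = 39.9182.

39.9182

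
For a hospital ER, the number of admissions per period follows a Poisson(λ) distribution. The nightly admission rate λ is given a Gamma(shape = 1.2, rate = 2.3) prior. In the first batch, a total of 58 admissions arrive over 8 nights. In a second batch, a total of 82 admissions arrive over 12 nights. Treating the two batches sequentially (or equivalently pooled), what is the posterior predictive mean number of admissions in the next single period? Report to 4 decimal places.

6.3318

With a Gamma(shape α, rate β) prior, the Poisson likelihood is conjugate: the posterior is Gamma(α + ΣXᵢ, β + n).
After batch 1: Gamma(α+S, β+n) = Gamma(1.2+58, 2.3+8) = Gamma(59.2, 10.3).
After batch 2: Gamma(α+S, β+n) = Gamma(59.2+82, 10.3+12) = Gamma(141.2, 22.3).
The predictive distribution for one future period is NegBinom with mean α/β = 6.3318.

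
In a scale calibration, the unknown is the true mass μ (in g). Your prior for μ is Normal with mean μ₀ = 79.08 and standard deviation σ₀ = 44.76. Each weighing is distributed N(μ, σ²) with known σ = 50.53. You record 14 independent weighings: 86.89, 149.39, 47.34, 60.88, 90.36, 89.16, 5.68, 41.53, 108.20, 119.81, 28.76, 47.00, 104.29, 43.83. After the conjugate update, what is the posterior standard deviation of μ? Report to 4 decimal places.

12.9291

For Normal data with known variance σ², a Normal(μ₀, σ₀²) prior on μ is conjugate. Posterior precision = 1/σ₀² + n/σ²; posterior mean is the precision-weighted average of μ₀ and x̄.
σ₀² = 44.76² = 2003.4576, σ² = 50.53² = 2553.2809; σ² + n·σ₀² = 2553.2809 + 14·2003.4576 = 30601.6873.
Posterior precision = 1/σ₀² + n/σ² = 1/2003.4576 + 14/2553.2809 = (σ² + n·σ₀²)/(σ₀²σ²) = 30601.6873/(2003.4576·2553.2809); posterior variance σₙ² = σ₀²σ²/(σ² + n·σ₀²) = 2003.4576·2553.2809/30601.6873 = 167.160391.
Posterior SD = √σₙ² = √(2003.4576·2553.2809/30601.6873) = 12.9291.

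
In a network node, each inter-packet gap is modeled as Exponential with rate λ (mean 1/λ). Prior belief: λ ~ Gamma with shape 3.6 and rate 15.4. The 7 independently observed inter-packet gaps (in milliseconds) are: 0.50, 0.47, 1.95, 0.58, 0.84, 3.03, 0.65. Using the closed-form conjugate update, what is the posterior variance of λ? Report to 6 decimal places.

0.019326

With a Gamma(shape α, rate β) prior on the exponential rate λ, the posterior after n observations with total T = Σxᵢ is Gamma(α+n, β+T).
Sum of observations T = 8.02 milliseconds; n = 7.
Posterior: Gamma(3.6+7, 15.4+8.02) = Gamma(10.6, 23.42).
Var = α/β² = 0.019326.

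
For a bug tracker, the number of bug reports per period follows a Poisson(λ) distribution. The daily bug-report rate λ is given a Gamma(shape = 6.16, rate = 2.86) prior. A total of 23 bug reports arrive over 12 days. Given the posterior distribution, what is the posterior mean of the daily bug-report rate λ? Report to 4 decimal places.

With a Gamma(shape α, rate β) prior, the Poisson likelihood is conjugate: the posterior is Gamma(α + ΣXᵢ, β + n).
Posterior: Gamma(α+S, β+n) = Gamma(6.16+23, 2.86+12) = Gamma(29.16, 14.86).
Posterior mean = α/β = 29.16/14.86 = 1.9623.

1.9623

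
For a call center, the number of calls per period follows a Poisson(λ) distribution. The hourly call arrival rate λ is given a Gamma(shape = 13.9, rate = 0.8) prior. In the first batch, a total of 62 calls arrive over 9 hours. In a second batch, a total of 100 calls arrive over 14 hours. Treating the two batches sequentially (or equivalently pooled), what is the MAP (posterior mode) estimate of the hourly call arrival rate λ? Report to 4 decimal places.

With a Gamma(shape α, rate β) prior, the Poisson likelihood is conjugate: the posterior is Gamma(α + ΣXᵢ, β + n).
After batch 1: Gamma(α+S, β+n) = Gamma(13.9+62, 0.8+9) = Gamma(75.9, 9.8).
After batch 2: Gamma(α+S, β+n) = Gamma(75.9+100, 9.8+14) = Gamma(175.9, 23.8).
Mode of Gamma(α,β) for α≥1 is (α−1)/β = 174.9/23.8 = 7.3487.

7.3487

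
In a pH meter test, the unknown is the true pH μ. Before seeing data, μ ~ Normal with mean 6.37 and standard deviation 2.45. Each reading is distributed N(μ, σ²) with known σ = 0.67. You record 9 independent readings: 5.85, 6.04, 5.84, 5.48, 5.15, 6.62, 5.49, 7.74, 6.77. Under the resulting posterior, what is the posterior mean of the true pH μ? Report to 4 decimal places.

For Normal data with known variance σ², a Normal(μ₀, σ₀²) prior on μ is conjugate. Posterior precision = 1/σ₀² + n/σ²; posterior mean is the precision-weighted average of μ₀ and x̄.
Σxᵢ = 5.85 + 6.04 + 5.84 + 5.48 + 5.15 + 6.62 + 5.49 + 7.74 + 6.77 = 54.98, so n·x̄ = 54.98.
σ₀² = 2.45² = 6.0025, σ² = 0.67² = 0.4489; σ² + n·σ₀² = 0.4489 + 9·6.0025 = 54.4714.
Posterior mean = (μ₀/σ₀² + n·x̄/σ²)/(1/σ₀² + n/σ²) = (σ²·μ₀ + σ₀²·n·x̄)/(σ² + n·σ₀²) = (0.4489·6.37 + 6.0025·54.98)/54.4714 = 332.876943/54.4714 = 6.1110.

6.1110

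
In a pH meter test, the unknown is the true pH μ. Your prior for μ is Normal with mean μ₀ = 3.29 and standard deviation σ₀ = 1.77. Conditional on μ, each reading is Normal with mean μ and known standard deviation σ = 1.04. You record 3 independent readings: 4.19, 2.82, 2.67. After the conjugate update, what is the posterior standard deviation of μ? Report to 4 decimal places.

0.5686

For Normal data with known variance σ², a Normal(μ₀, σ₀²) prior on μ is conjugate. Posterior precision = 1/σ₀² + n/σ²; posterior mean is the precision-weighted average of μ₀ and x̄.
σ₀² = 1.77² = 3.1329, σ² = 1.04² = 1.0816; σ² + n·σ₀² = 1.0816 + 3·3.1329 = 10.4803.
Posterior precision = 1/σ₀² + n/σ² = 1/3.1329 + 3/1.0816 = (σ² + n·σ₀²)/(σ₀²σ²) = 10.4803/(3.1329·1.0816); posterior variance σₙ² = σ₀²σ²/(σ² + n·σ₀²) = 3.1329·1.0816/10.4803 = 0.323325.
Posterior SD = √σₙ² = √(3.1329·1.0816/10.4803) = 0.5686.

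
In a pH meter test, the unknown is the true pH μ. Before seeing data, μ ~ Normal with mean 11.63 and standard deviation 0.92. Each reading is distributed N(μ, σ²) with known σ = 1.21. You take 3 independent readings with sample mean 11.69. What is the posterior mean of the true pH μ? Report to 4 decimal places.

11.6681

For Normal data with known variance σ², a Normal(μ₀, σ₀²) prior on μ is conjugate. Posterior precision = 1/σ₀² + n/σ²; posterior mean is the precision-weighted average of μ₀ and x̄.
n·x̄ = 3·11.69 = 35.07.
σ₀² = 0.92² = 0.8464, σ² = 1.21² = 1.4641; σ² + n·σ₀² = 1.4641 + 3·0.8464 = 4.0033.
Posterior mean = (μ₀/σ₀² + n·x̄/σ²)/(1/σ₀² + n/σ²) = (σ²·μ₀ + σ₀²·n·x̄)/(σ² + n·σ₀²) = (1.4641·11.63 + 0.8464·35.07)/4.0033 = 46.710731/4.0033 = 11.6681.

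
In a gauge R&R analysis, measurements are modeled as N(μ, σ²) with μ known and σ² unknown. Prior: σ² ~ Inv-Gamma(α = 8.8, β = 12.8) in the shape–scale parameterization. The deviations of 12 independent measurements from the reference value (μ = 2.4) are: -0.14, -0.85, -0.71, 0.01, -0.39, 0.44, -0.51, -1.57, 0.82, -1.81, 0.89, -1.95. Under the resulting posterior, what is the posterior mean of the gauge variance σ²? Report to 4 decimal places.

With known mean μ and an Inverse-Gamma(α, β) prior on σ², the Normal likelihood is conjugate: posterior is Inv-Gamma(α + n/2, β + Σ(xᵢ−μ)²/2).
Σ(xᵢ−μ)² = (-0.14)² + (-0.85)² + (-0.71)² + (0.01)² + (-0.39)² + (0.44)² + (-0.51)² + (-1.57)² + (0.82)² + (-1.81)² + (0.89)² + (-1.95)² = 12.8601.
Posterior: Inv-Gamma(8.8 + 12/2, 12.8 + 12.8601/2) = Inv-Gamma(14.80, 19.23005).
E[σ²|data] = β/(α−1) = 19.23005/13.80 = 1.3935.

1.3935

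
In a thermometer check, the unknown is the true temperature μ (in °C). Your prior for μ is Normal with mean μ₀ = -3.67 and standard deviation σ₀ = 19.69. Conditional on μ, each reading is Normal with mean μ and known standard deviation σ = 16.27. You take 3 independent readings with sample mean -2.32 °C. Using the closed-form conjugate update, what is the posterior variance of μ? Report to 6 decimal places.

71.878465

For Normal data with known variance σ², a Normal(μ₀, σ₀²) prior on μ is conjugate. Posterior precision = 1/σ₀² + n/σ²; posterior mean is the precision-weighted average of μ₀ and x̄.
σ₀² = 19.69² = 387.6961, σ² = 16.27² = 264.7129; σ² + n·σ₀² = 264.7129 + 3·387.6961 = 1427.8012.
Posterior precision = 1/σ₀² + n/σ² = 1/387.6961 + 3/264.7129 = (σ² + n·σ₀²)/(σ₀²σ²) = 1427.8012/(387.6961·264.7129); posterior variance σₙ² = σ₀²σ²/(σ² + n·σ₀²) = 387.6961·264.7129/1427.8012 = 71.878465.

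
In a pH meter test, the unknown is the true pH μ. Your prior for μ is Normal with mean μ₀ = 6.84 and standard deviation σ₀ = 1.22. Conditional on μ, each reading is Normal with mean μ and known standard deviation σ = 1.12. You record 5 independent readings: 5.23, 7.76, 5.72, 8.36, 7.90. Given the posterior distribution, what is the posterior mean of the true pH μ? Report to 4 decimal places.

6.9718

For Normal data with known variance σ², a Normal(μ₀, σ₀²) prior on μ is conjugate. Posterior precision = 1/σ₀² + n/σ²; posterior mean is the precision-weighted average of μ₀ and x̄.
Σxᵢ = 5.23 + 7.76 + 5.72 + 8.36 + 7.90 = 34.97, so n·x̄ = 34.97.
σ₀² = 1.22² = 1.4884, σ² = 1.12² = 1.2544; σ² + n·σ₀² = 1.2544 + 5·1.4884 = 8.6964.
Posterior mean = (μ₀/σ₀² + n·x̄/σ²)/(1/σ₀² + n/σ²) = (σ²·μ₀ + σ₀²·n·x̄)/(σ² + n·σ₀²) = (1.2544·6.84 + 1.4884·34.97)/8.6964 = 60.629444/8.6964 = 6.9718.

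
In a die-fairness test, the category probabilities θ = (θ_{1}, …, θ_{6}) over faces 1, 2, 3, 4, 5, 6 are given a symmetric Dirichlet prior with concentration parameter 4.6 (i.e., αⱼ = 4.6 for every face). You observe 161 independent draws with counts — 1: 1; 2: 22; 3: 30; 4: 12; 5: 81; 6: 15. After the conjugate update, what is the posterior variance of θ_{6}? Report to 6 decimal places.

0.000491

The Dirichlet prior is conjugate to the Multinomial likelihood: each posterior αⱼ = prior αⱼ + observed count nⱼ.
Posterior concentration: (5.6, 26.6, 34.6, 16.6, 85.6, 19.6), total = 188.6.
Var[θ_j] = α_j(Σα−α_j)/((Σα)²(Σα+1)) = 19.6·169.0/(188.6²·189.6) = 0.000491.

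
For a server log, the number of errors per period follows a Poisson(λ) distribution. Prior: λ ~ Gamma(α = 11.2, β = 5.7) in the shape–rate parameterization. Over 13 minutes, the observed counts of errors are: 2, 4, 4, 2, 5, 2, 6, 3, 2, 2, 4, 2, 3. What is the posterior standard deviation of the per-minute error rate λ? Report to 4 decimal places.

With a Gamma(shape α, rate β) prior, the Poisson likelihood is conjugate: the posterior is Gamma(α + ΣXᵢ, β + n).
Sum of counts S = 41 over n = 13 minutes.
Posterior: Gamma(α+S, β+n) = Gamma(11.2+41, 5.7+13) = Gamma(52.2, 18.7).
SD = √α/β = √52.2/18.7 = 0.3864.

0.3864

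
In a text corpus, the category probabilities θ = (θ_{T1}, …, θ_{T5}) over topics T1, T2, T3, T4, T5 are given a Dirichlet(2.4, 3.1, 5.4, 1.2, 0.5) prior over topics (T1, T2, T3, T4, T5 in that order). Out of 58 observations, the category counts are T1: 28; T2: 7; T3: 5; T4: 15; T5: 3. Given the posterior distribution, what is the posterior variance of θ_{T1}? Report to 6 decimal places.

0.003424

The Dirichlet prior is conjugate to the Multinomial likelihood: each posterior αⱼ = prior αⱼ + observed count nⱼ.
Posterior concentration: (30.4, 10.1, 10.4, 16.2, 3.5), total = 70.6.
Var[θ_j] = α_j(Σα−α_j)/((Σα)²(Σα+1)) = 30.4·40.2/(70.6²·71.6) = 0.003424.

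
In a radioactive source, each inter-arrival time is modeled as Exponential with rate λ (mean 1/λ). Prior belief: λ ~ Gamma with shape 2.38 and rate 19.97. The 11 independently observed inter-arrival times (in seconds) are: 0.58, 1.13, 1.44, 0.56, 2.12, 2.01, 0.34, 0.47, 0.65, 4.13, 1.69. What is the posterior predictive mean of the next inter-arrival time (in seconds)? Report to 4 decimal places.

With a Gamma(shape α, rate β) prior on the exponential rate λ, the posterior after n observations with total T = Σxᵢ is Gamma(α+n, β+T).
Sum of observations T = 15.12 seconds; n = 11.
Posterior: Gamma(2.38+11, 19.97+15.12) = Gamma(13.38, 35.09).
The predictive distribution for the next observation is Lomax; its mean is β/(α−1) = 35.09/12.38 = 2.8344.

2.8344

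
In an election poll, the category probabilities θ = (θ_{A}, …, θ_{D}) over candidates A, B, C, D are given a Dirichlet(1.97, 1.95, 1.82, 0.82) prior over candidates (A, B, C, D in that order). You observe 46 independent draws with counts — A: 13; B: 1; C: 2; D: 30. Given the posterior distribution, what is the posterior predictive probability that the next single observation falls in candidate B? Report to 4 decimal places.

The Dirichlet prior is conjugate to the Multinomial likelihood: each posterior αⱼ = prior αⱼ + observed count nⱼ.
Posterior concentration: (14.97, 2.95, 3.82, 30.82), total = 52.56.
P(next = B | data) = α_{B}/Σα = 0.0561.

0.0561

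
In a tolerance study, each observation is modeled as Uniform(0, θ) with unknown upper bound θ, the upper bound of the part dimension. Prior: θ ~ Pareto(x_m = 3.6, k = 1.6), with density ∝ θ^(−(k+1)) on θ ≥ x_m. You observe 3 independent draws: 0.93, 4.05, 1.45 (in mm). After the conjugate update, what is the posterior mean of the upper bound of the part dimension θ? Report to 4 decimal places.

A Pareto(scale x_m, shape k) prior on the upper bound θ of Uniform(0, θ) is conjugate: posterior is Pareto(max(x_m, max xᵢ), k + n).
Sample maximum = 4.05; prior scale x_m = 3.6 → posterior scale = max = 4.05.
Posterior shape = 1.6 + 3 = 4.6.
E[θ|data] = k·x_m/(k−1) = 4.6·4.05/3.6 = 5.1750.

5.1750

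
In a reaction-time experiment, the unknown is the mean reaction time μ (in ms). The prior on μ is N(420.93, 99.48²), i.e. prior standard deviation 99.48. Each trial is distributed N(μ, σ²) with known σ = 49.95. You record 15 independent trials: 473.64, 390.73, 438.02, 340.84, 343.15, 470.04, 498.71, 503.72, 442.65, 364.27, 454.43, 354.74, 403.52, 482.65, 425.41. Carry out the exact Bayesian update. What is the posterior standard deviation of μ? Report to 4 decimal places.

12.7900

For Normal data with known variance σ², a Normal(μ₀, σ₀²) prior on μ is conjugate. Posterior precision = 1/σ₀² + n/σ²; posterior mean is the precision-weighted average of μ₀ and x̄.
σ₀² = 99.48² = 9896.2704, σ² = 49.95² = 2495.0025; σ² + n·σ₀² = 2495.0025 + 15·9896.2704 = 150939.0585.
Posterior precision = 1/σ₀² + n/σ² = 1/9896.2704 + 15/2495.0025 = (σ² + n·σ₀²)/(σ₀²σ²) = 150939.0585/(9896.2704·2495.0025); posterior variance σₙ² = σ₀²σ²/(σ² + n·σ₀²) = 9896.2704·2495.0025/150939.0585 = 163.584029.
Posterior SD = √σₙ² = √(9896.2704·2495.0025/150939.0585) = 12.7900.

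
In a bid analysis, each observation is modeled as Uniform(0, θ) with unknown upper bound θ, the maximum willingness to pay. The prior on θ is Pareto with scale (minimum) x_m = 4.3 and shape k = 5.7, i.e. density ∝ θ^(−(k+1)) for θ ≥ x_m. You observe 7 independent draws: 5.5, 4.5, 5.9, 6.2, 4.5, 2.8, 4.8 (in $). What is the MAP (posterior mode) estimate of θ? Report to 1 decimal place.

6.2

A Pareto(scale x_m, shape k) prior on the upper bound θ of Uniform(0, θ) is conjugate: posterior is Pareto(max(x_m, max xᵢ), k + n).
Sample maximum = 6.2; prior scale x_m = 4.3 → posterior scale = max = 6.2.
Posterior shape = 5.7 + 7 = 12.7.
The Pareto density is decreasing on [x_m, ∞), so the mode is x_m = 6.2.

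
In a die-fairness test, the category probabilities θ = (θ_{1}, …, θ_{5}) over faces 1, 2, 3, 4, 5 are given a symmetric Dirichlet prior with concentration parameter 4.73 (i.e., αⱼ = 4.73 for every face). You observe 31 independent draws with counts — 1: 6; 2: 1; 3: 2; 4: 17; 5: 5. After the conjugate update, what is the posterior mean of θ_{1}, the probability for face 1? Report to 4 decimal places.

The Dirichlet prior is conjugate to the Multinomial likelihood: each posterior αⱼ = prior αⱼ + observed count nⱼ.
Posterior concentration: (10.73, 5.73, 6.73, 21.73, 9.73), total = 54.65.
E[θ_{1}|data] = α_{1}/Σα = 10.73/54.65 = 0.1963.

0.1963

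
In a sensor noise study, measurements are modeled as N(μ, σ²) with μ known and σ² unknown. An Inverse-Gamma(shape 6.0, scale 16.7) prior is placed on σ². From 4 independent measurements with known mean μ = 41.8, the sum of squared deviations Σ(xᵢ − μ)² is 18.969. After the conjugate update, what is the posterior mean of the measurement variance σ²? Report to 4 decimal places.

3.7406

With known mean μ and an Inverse-Gamma(α, β) prior on σ², the Normal likelihood is conjugate: posterior is Inv-Gamma(α + n/2, β + Σ(xᵢ−μ)²/2).
Posterior: Inv-Gamma(6.0 + 4/2, 16.7 + 18.969/2) = Inv-Gamma(8.00, 26.1845).
E[σ²|data] = β/(α−1) = 26.1845/7.00 = 3.7406.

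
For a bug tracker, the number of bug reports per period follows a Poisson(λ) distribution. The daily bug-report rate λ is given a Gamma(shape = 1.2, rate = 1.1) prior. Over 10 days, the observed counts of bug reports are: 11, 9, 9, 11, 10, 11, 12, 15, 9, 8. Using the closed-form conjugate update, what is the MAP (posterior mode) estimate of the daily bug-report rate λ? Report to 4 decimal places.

9.4775

With a Gamma(shape α, rate β) prior, the Poisson likelihood is conjugate: the posterior is Gamma(α + ΣXᵢ, β + n).
Sum of counts S = 105 over n = 10 days.
Posterior: Gamma(α+S, β+n) = Gamma(1.2+105, 1.1+10) = Gamma(106.2, 11.1).
Mode of Gamma(α,β) for α≥1 is (α−1)/β = 105.2/11.1 = 9.4775.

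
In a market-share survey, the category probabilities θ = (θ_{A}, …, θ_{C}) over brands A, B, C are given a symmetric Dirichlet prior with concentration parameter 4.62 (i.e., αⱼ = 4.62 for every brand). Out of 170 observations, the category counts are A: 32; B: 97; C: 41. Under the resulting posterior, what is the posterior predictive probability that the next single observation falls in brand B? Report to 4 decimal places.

The Dirichlet prior is conjugate to the Multinomial likelihood: each posterior αⱼ = prior αⱼ + observed count nⱼ.
Posterior concentration: (36.62, 101.62, 45.62), total = 183.86.
P(next = B | data) = α_{B}/Σα = 0.5527.

0.5527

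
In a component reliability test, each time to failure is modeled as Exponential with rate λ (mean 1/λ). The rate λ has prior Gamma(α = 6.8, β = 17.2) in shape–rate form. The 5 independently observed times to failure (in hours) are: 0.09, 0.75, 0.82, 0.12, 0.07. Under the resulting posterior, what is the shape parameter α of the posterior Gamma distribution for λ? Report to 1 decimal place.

With a Gamma(shape α, rate β) prior on the exponential rate λ, the posterior after n observations with total T = Σxᵢ is Gamma(α+n, β+T).
Sum of observations T = 1.85 hours; n = 5.
Posterior: Gamma(6.8+5, 17.2+1.85) = Gamma(11.8, 19.05).
Posterior α = 11.8.

11.8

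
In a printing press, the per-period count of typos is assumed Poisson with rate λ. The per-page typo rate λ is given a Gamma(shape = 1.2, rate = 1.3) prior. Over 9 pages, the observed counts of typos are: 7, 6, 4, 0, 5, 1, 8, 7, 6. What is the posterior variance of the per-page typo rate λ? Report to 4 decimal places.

With a Gamma(shape α, rate β) prior, the Poisson likelihood is conjugate: the posterior is Gamma(α + ΣXᵢ, β + n).
Sum of counts S = 44 over n = 9 pages.
Posterior: Gamma(α+S, β+n) = Gamma(1.2+44, 1.3+9) = Gamma(45.2, 10.3).
Var = α/β² = 45.2/10.3² = 0.4261.

0.4261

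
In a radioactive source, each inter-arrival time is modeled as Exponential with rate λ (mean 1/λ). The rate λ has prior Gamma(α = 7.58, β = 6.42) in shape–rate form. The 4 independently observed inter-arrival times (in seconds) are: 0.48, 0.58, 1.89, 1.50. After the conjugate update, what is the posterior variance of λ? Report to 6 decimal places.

With a Gamma(shape α, rate β) prior on the exponential rate λ, the posterior after n observations with total T = Σxᵢ is Gamma(α+n, β+T).
Sum of observations T = 4.45 seconds; n = 4.
Posterior: Gamma(7.58+4, 6.42+4.45) = Gamma(11.58, 10.87).
Var = α/β² = 0.098005.

0.098005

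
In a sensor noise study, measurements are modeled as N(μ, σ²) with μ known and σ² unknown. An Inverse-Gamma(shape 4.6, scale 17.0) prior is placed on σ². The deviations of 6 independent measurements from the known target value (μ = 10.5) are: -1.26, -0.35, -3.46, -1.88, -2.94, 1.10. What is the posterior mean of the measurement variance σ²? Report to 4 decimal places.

4.6265

With known mean μ and an Inverse-Gamma(α, β) prior on σ², the Normal likelihood is conjugate: posterior is Inv-Gamma(α + n/2, β + Σ(xᵢ−μ)²/2).
Σ(xᵢ−μ)² = (-1.26)² + (-0.35)² + (-3.46)² + (-1.88)² + (-2.94)² + (1.10)² = 27.0697.
Posterior: Inv-Gamma(4.6 + 6/2, 17.0 + 27.0697/2) = Inv-Gamma(7.60, 30.53485).
E[σ²|data] = β/(α−1) = 30.53485/6.60 = 4.6265.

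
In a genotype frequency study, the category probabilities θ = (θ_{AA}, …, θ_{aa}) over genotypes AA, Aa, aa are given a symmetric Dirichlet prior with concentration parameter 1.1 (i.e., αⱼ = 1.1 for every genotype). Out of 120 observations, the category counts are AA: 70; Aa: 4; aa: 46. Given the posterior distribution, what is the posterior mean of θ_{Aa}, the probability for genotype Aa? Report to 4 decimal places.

0.0414

The Dirichlet prior is conjugate to the Multinomial likelihood: each posterior αⱼ = prior αⱼ + observed count nⱼ.
Posterior concentration: (71.1, 5.1, 47.1), total = 123.3.
E[θ_{Aa}|data] = α_{Aa}/Σα = 5.1/123.3 = 0.0414.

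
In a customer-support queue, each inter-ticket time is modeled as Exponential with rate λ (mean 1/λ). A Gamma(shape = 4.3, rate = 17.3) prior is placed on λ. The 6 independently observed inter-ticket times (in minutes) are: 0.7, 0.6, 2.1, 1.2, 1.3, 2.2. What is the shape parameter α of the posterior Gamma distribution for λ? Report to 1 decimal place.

10.3

With a Gamma(shape α, rate β) prior on the exponential rate λ, the posterior after n observations with total T = Σxᵢ is Gamma(α+n, β+T).
Sum of observations T = 8.1 minutes; n = 6.
Posterior: Gamma(4.3+6, 17.3+8.1) = Gamma(10.3, 25.4).
Posterior α = 10.3.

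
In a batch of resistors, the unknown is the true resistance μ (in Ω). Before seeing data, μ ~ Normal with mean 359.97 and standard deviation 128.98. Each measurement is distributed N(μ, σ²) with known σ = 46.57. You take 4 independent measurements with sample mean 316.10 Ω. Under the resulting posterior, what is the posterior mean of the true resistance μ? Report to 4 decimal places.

317.4847

For Normal data with known variance σ², a Normal(μ₀, σ₀²) prior on μ is conjugate. Posterior precision = 1/σ₀² + n/σ²; posterior mean is the precision-weighted average of μ₀ and x̄.
n·x̄ = 4·316.10 = 1264.4.
σ₀² = 128.98² = 16635.8404, σ² = 46.57² = 2168.7649; σ² + n·σ₀² = 2168.7649 + 4·16635.8404 = 68712.1265.
Posterior mean = (μ₀/σ₀² + n·x̄/σ²)/(1/σ₀² + n/σ²) = (σ²·μ₀ + σ₀²·n·x̄)/(σ² + n·σ₀²) = (2168.7649·359.97 + 16635.8404·1264.4)/68712.1265 = 21815046.902813/68712.1265 = 317.4847.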